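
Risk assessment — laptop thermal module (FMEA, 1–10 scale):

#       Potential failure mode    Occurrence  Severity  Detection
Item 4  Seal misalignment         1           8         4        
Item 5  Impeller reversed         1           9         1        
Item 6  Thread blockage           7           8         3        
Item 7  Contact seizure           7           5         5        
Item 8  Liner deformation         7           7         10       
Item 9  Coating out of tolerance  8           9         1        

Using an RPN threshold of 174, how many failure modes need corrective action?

2

RPN = Severity × Occurrence × Detection:
  Item 4: 8 × 1 × 4 = 32
  Item 5: 9 × 1 × 1 = 9
  Item 6: 8 × 7 × 3 = 168
  Item 7: 5 × 7 × 5 = 175
  Item 8: 7 × 7 × 10 = 490
  Item 9: 9 × 8 × 1 = 72
Modes with RPN ≥ 174: Item 7 (175), Item 8 (490) → 2.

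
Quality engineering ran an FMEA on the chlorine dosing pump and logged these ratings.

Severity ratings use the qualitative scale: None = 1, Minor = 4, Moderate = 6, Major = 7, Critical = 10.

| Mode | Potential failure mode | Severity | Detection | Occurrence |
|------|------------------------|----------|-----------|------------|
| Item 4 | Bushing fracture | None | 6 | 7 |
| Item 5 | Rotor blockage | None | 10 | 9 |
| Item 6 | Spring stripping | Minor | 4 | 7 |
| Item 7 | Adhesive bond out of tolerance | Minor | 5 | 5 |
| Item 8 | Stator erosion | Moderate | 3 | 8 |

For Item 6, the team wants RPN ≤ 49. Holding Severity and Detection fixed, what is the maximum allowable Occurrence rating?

3

Item 6: S=4, O=7, D=4 → current RPN = 112.
Fixed product = 16. Need 16 × O ≤ 49, so O ≤ 49/16 = 3.06.
Maximum integer Occurrence rating = 3 (gives RPN 48; O=4 would give 64 > 49).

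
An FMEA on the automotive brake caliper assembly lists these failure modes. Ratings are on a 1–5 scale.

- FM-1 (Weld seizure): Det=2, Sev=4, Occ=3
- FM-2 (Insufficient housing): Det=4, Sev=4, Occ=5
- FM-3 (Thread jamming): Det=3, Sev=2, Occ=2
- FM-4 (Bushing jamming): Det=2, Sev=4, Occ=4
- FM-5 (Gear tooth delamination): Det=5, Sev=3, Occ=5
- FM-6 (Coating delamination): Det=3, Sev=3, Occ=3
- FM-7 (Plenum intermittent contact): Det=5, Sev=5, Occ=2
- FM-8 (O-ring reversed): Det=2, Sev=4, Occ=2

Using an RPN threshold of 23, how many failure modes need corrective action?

RPN = Severity × Occurrence × Detection:
  FM-1: 4 × 3 × 2 = 24
  FM-2: 4 × 5 × 4 = 80
  FM-3: 2 × 2 × 3 = 12
  FM-4: 4 × 4 × 2 = 32
  FM-5: 3 × 5 × 5 = 75
  FM-6: 3 × 3 × 3 = 27
  FM-7: 5 × 2 × 5 = 50
  FM-8: 4 × 2 × 2 = 16
Modes with RPN ≥ 23: FM-1 (24), FM-2 (80), FM-4 (32), FM-5 (75), FM-6 (27), FM-7 (50) → 6.

6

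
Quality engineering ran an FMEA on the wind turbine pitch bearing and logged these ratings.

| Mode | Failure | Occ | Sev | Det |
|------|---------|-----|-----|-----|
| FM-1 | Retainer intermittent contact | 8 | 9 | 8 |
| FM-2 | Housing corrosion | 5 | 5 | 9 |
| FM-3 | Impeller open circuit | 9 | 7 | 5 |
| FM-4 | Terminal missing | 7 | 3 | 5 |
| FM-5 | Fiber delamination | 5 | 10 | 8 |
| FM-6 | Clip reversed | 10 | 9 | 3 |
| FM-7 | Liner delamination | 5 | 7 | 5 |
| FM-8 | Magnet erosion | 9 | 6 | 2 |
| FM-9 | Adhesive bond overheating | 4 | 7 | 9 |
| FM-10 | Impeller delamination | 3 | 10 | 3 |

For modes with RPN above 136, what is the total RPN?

2213

RPN = Severity × Occurrence × Detection:
  FM-1: 9 × 8 × 8 = 576
  FM-2: 5 × 5 × 9 = 225
  FM-3: 7 × 9 × 5 = 315
  FM-4: 3 × 7 × 5 = 105
  FM-5: 10 × 5 × 8 = 400
  FM-6: 9 × 10 × 3 = 270
  FM-7: 7 × 5 × 5 = 175
  FM-8: 6 × 9 × 2 = 108
  FM-9: 7 × 4 × 9 = 252
  FM-10: 10 × 3 × 3 = 90
RPN > 136: FM-1 (576), FM-2 (225), FM-3 (315), FM-5 (400), FM-6 (270), FM-7 (175), FM-9 (252).
Sum: 576 + 225 + 315 + 400 + 270 + 175 + 252 = 2213.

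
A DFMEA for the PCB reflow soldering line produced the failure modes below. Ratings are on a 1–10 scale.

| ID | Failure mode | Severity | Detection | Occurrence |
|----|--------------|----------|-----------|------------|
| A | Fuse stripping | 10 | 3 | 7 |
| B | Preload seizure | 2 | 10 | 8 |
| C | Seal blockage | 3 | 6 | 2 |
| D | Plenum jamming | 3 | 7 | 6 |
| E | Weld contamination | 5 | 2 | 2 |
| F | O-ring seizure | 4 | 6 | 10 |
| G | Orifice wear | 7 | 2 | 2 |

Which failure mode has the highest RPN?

RPN = Severity × Occurrence × Detection:
  A: 10 × 7 × 3 = 210
  B: 2 × 8 × 10 = 160
  C: 3 × 2 × 6 = 36
  D: 3 × 6 × 7 = 126
  E: 5 × 2 × 2 = 20
  F: 4 × 10 × 6 = 240
  G: 7 × 2 × 2 = 28
Highest RPN is 240 → F.

F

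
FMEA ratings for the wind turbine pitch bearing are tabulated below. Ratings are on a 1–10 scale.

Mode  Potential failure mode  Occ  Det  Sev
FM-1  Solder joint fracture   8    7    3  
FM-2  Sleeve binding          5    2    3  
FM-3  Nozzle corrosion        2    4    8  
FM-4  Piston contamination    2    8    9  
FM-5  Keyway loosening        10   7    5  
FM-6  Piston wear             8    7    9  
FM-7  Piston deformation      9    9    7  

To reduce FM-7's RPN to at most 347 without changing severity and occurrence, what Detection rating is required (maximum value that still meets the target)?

FM-7: S=7, O=9, D=9 → current RPN = 567.
Fixed product = 63. Need 63 × D ≤ 347, so D ≤ 347/63 = 5.51.
Maximum integer Detection rating = 5 (gives RPN 315; D=6 would give 378 > 347).

5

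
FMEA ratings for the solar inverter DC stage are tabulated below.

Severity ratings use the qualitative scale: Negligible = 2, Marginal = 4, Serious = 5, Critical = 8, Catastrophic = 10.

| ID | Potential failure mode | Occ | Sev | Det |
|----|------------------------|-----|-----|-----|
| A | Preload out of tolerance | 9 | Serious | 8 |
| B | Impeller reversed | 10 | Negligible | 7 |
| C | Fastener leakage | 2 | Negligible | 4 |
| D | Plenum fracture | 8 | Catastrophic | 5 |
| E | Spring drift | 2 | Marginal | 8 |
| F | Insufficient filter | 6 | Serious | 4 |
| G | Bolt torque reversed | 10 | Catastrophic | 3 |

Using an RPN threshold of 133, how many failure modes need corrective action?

4

RPN = Severity × Occurrence × Detection:
  A: 5 × 9 × 8 = 360
  B: 2 × 10 × 7 = 140
  C: 2 × 2 × 4 = 16
  D: 10 × 8 × 5 = 400
  E: 4 × 2 × 8 = 64
  F: 5 × 6 × 4 = 120
  G: 10 × 10 × 3 = 300
Modes with RPN ≥ 133: A (360), B (140), D (400), G (300) → 4.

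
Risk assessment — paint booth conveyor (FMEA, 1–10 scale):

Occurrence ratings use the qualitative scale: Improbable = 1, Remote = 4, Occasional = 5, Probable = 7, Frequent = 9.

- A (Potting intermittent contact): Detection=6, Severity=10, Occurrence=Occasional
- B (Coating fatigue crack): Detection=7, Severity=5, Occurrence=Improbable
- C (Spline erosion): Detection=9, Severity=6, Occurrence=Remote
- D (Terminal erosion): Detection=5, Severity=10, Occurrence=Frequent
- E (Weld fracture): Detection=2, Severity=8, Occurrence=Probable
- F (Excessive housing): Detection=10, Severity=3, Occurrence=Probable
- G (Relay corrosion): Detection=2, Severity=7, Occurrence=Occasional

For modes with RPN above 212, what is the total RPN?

RPN = Severity × Occurrence × Detection:
  A: 10 × 5 × 6 = 300
  B: 5 × 1 × 7 = 35
  C: 6 × 4 × 9 = 216
  D: 10 × 9 × 5 = 450
  E: 8 × 7 × 2 = 112
  F: 3 × 7 × 10 = 210
  G: 7 × 5 × 2 = 70
RPN > 212: A (300), C (216), D (450).
Sum: 300 + 216 + 450 = 966.

966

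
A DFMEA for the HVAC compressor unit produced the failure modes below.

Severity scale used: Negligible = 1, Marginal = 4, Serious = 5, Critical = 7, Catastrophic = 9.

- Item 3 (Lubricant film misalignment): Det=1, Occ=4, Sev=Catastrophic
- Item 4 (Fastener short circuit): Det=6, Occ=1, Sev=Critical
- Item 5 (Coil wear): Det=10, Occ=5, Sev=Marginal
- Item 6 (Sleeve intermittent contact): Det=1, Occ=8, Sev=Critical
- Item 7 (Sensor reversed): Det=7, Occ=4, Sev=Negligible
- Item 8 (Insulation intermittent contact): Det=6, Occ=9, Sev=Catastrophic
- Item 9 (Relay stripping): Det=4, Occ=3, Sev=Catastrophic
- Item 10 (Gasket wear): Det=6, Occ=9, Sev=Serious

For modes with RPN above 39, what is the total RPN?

1162

RPN = Severity × Occurrence × Detection:
  Item 3: 9 × 4 × 1 = 36
  Item 4: 7 × 1 × 6 = 42
  Item 5: 4 × 5 × 10 = 200
  Item 6: 7 × 8 × 1 = 56
  Item 7: 1 × 4 × 7 = 28
  Item 8: 9 × 9 × 6 = 486
  Item 9: 9 × 3 × 4 = 108
  Item 10: 5 × 9 × 6 = 270
RPN > 39: Item 4 (42), Item 5 (200), Item 6 (56), Item 8 (486), Item 9 (108), Item 10 (270).
Sum: 42 + 200 + 56 + 486 + 108 + 270 = 1162.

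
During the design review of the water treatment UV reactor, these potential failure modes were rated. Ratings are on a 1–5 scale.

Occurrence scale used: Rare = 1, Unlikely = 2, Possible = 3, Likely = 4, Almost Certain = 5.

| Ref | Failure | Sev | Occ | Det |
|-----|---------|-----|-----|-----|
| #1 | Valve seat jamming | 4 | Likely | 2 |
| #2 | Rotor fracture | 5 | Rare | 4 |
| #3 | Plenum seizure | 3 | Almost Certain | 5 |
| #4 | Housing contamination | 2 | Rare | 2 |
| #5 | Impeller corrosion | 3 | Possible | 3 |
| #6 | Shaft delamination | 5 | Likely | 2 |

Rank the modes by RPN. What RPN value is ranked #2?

RPN = Severity × Occurrence × Detection:
  #1: 4 × 4 × 2 = 32
  #2: 5 × 1 × 4 = 20
  #3: 3 × 5 × 5 = 75
  #4: 2 × 1 × 2 = 4
  #5: 3 × 3 × 3 = 27
  #6: 5 × 4 × 2 = 40
Sorted descending: 75, 40, 32, 27, 20, 4.
The second-highest RPN is 40 (#6).

40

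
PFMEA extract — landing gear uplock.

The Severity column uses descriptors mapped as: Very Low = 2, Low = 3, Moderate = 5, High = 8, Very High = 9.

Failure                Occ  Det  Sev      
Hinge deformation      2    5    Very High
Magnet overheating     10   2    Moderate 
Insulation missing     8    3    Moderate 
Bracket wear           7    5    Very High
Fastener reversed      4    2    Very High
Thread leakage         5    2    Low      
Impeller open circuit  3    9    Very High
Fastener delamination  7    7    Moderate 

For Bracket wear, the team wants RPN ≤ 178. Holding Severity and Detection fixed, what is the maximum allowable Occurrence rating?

Bracket wear: S=9, O=7, D=5 → current RPN = 315.
Fixed product = 45. Need 45 × O ≤ 178, so O ≤ 178/45 = 3.96.
Maximum integer Occurrence rating = 3 (gives RPN 135; O=4 would give 180 > 178).

3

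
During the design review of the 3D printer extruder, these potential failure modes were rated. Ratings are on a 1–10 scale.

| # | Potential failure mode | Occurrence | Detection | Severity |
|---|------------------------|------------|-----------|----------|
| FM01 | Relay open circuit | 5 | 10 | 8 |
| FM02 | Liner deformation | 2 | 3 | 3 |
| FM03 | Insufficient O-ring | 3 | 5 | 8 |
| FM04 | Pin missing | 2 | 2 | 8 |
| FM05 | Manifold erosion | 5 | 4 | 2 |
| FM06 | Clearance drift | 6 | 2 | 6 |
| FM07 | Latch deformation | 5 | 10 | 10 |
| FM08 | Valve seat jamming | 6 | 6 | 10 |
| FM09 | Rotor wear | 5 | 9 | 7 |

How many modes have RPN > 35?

7

RPN = Severity × Occurrence × Detection:
  FM01: 8 × 5 × 10 = 400
  FM02: 3 × 2 × 3 = 18
  FM03: 8 × 3 × 5 = 120
  FM04: 8 × 2 × 2 = 32
  FM05: 2 × 5 × 4 = 40
  FM06: 6 × 6 × 2 = 72
  FM07: 10 × 5 × 10 = 500
  FM08: 10 × 6 × 6 = 360
  FM09: 7 × 5 × 9 = 315
Modes with RPN > 35: FM01 (400), FM03 (120), FM05 (40), FM06 (72), FM07 (500), FM08 (360), FM09 (315) → 7.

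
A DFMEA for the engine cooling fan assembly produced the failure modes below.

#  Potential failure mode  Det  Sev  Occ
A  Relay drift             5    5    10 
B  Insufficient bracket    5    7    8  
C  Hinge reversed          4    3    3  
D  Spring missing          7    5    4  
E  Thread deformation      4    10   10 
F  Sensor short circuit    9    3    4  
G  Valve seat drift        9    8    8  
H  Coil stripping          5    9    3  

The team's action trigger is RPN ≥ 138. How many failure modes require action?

RPN = Severity × Occurrence × Detection:
  A: 5 × 10 × 5 = 250
  B: 7 × 8 × 5 = 280
  C: 3 × 3 × 4 = 36
  D: 5 × 4 × 7 = 140
  E: 10 × 10 × 4 = 400
  F: 3 × 4 × 9 = 108
  G: 8 × 8 × 9 = 576
  H: 9 × 3 × 5 = 135
Modes with RPN ≥ 138: A (250), B (280), D (140), E (400), G (576) → 5.

5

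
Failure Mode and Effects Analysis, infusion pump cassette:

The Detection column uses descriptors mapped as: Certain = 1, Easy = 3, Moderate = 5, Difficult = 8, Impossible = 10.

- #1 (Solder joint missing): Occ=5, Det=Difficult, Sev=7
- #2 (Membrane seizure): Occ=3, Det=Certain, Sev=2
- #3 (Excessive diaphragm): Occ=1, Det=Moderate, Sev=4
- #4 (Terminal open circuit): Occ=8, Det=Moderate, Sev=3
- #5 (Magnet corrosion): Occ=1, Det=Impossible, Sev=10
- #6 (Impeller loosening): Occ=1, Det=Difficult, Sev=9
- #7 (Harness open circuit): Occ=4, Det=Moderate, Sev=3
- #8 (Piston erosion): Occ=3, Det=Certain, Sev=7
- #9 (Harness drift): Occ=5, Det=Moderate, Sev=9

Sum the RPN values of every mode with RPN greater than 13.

898

RPN = Severity × Occurrence × Detection:
  #1: 7 × 5 × 8 = 280
  #2: 2 × 3 × 1 = 6
  #3: 4 × 1 × 5 = 20
  #4: 3 × 8 × 5 = 120
  #5: 10 × 1 × 10 = 100
  #6: 9 × 1 × 8 = 72
  #7: 3 × 4 × 5 = 60
  #8: 7 × 3 × 1 = 21
  #9: 9 × 5 × 5 = 225
RPN > 13: #1 (280), #3 (20), #4 (120), #5 (100), #6 (72), #7 (60), #8 (21), #9 (225).
Sum: 280 + 20 + 120 + 100 + 72 + 60 + 21 + 225 = 898.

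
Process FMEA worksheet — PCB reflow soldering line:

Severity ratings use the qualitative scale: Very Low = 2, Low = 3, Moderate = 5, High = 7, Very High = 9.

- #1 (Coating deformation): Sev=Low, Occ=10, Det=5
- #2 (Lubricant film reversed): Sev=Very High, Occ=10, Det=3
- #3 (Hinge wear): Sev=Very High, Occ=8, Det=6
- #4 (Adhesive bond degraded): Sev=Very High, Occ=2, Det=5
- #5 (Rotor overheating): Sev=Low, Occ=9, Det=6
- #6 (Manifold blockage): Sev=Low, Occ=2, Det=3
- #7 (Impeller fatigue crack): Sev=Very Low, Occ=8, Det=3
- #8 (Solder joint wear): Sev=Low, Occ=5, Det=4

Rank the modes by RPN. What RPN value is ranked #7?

RPN = Severity × Occurrence × Detection:
  #1: 3 × 10 × 5 = 150
  #2: 9 × 10 × 3 = 270
  #3: 9 × 8 × 6 = 432
  #4: 9 × 2 × 5 = 90
  #5: 3 × 9 × 6 = 162
  #6: 3 × 2 × 3 = 18
  #7: 2 × 8 × 3 = 48
  #8: 3 × 5 × 4 = 60
Sorted descending: 432, 270, 162, 150, 90, 60, 48, 18.
The seventh-highest RPN is 48 (#7).

48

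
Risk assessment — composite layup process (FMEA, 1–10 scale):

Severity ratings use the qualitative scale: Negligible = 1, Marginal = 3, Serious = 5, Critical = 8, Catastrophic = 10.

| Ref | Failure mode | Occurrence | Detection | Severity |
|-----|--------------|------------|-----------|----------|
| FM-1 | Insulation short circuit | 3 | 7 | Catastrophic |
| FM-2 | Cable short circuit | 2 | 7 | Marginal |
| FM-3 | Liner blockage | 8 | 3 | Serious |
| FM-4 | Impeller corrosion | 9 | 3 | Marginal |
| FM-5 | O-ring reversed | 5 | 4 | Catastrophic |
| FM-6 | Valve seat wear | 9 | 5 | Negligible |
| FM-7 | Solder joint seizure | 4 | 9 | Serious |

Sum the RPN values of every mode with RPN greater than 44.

RPN = Severity × Occurrence × Detection:
  FM-1: 10 × 3 × 7 = 210
  FM-2: 3 × 2 × 7 = 42
  FM-3: 5 × 8 × 3 = 120
  FM-4: 3 × 9 × 3 = 81
  FM-5: 10 × 5 × 4 = 200
  FM-6: 1 × 9 × 5 = 45
  FM-7: 5 × 4 × 9 = 180
RPN > 44: FM-1 (210), FM-3 (120), FM-4 (81), FM-5 (200), FM-6 (45), FM-7 (180).
Sum: 210 + 120 + 81 + 200 + 45 + 180 = 836.

836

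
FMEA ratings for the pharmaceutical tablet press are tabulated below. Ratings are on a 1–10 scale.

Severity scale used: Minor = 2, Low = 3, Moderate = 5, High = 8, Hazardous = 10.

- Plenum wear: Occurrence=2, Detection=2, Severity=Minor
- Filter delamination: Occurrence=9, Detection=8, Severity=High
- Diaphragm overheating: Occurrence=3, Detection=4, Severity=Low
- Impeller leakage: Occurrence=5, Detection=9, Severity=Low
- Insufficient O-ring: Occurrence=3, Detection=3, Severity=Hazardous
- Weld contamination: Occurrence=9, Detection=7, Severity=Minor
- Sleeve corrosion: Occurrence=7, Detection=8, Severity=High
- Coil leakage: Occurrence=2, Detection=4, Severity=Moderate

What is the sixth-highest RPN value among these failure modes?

RPN = Severity × Occurrence × Detection:
  Plenum wear: 2 × 2 × 2 = 8
  Filter delamination: 8 × 9 × 8 = 576
  Diaphragm overheating: 3 × 3 × 4 = 36
  Impeller leakage: 3 × 5 × 9 = 135
  Insufficient O-ring: 10 × 3 × 3 = 90
  Weld contamination: 2 × 9 × 7 = 126
  Sleeve corrosion: 8 × 7 × 8 = 448
  Coil leakage: 5 × 2 × 4 = 40
Sorted descending: 576, 448, 135, 126, 90, 40, 36, 8.
The sixth-highest RPN is 40 (Coil leakage).

40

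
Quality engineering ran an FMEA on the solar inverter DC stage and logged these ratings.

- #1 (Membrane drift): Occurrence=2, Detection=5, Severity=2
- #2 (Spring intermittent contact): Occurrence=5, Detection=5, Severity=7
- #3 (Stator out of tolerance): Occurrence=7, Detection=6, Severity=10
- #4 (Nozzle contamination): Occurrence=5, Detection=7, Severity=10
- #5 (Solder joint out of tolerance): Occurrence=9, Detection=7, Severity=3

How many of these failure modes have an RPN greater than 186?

RPN = Severity × Occurrence × Detection:
  #1: 2 × 2 × 5 = 20
  #2: 7 × 5 × 5 = 175
  #3: 10 × 7 × 6 = 420
  #4: 10 × 5 × 7 = 350
  #5: 3 × 9 × 7 = 189
Modes with RPN > 186: #3 (420), #4 (350), #5 (189) → 3.

3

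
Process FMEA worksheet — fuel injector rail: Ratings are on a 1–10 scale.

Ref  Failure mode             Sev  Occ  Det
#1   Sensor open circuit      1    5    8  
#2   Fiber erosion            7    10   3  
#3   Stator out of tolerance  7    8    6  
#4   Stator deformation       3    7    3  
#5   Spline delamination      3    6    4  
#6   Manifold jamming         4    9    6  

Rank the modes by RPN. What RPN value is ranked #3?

210

RPN = Severity × Occurrence × Detection:
  #1: 1 × 5 × 8 = 40
  #2: 7 × 10 × 3 = 210
  #3: 7 × 8 × 6 = 336
  #4: 3 × 7 × 3 = 63
  #5: 3 × 6 × 4 = 72
  #6: 4 × 9 × 6 = 216
Sorted descending: 336, 216, 210, 72, 63, 40.
The third-highest RPN is 210 (#2).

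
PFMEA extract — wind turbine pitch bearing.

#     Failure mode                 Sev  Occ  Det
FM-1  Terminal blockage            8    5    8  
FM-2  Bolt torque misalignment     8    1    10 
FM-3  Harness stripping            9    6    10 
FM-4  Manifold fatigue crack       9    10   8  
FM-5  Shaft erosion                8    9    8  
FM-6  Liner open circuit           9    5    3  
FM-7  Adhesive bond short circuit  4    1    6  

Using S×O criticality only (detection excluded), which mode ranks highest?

FM-4

Criticality = Severity × Occurrence:
  FM-1: 8 × 5 = 40
  FM-2: 8 × 1 = 8
  FM-3: 9 × 6 = 54
  FM-4: 9 × 10 = 90
  FM-5: 8 × 9 = 72
  FM-6: 9 × 5 = 45
  FM-7: 4 × 1 = 4
Highest criticality is 90 → FM-4.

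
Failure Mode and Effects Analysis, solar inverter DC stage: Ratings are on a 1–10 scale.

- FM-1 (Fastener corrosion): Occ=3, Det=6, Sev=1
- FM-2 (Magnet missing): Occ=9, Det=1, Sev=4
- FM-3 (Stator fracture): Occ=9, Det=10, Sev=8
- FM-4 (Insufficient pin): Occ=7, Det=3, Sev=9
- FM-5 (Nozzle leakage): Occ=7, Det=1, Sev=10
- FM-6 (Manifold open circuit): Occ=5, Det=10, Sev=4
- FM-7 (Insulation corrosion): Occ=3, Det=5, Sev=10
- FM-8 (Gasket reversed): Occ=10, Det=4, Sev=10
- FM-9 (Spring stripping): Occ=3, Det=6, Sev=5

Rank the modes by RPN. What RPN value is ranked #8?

36

RPN = Severity × Occurrence × Detection:
  FM-1: 1 × 3 × 6 = 18
  FM-2: 4 × 9 × 1 = 36
  FM-3: 8 × 9 × 10 = 720
  FM-4: 9 × 7 × 3 = 189
  FM-5: 10 × 7 × 1 = 70
  FM-6: 4 × 5 × 10 = 200
  FM-7: 10 × 3 × 5 = 150
  FM-8: 10 × 10 × 4 = 400
  FM-9: 5 × 3 × 6 = 90
Sorted descending: 720, 400, 200, 189, 150, 90, 70, 36, 18.
The eighth-highest RPN is 36 (FM-2).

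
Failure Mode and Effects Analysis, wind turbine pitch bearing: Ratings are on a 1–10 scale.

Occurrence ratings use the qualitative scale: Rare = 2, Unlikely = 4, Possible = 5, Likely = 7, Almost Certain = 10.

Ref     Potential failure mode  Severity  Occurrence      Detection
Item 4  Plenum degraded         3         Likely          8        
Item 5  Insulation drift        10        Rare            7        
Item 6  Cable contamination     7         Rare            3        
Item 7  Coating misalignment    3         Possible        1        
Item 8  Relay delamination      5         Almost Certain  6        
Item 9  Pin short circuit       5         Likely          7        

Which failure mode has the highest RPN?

Item 8

RPN = Severity × Occurrence × Detection:
  Item 4: 3 × 7 × 8 = 168
  Item 5: 10 × 2 × 7 = 140
  Item 6: 7 × 2 × 3 = 42
  Item 7: 3 × 5 × 1 = 15
  Item 8: 5 × 10 × 6 = 300
  Item 9: 5 × 7 × 7 = 245
Highest RPN is 300 → Item 8.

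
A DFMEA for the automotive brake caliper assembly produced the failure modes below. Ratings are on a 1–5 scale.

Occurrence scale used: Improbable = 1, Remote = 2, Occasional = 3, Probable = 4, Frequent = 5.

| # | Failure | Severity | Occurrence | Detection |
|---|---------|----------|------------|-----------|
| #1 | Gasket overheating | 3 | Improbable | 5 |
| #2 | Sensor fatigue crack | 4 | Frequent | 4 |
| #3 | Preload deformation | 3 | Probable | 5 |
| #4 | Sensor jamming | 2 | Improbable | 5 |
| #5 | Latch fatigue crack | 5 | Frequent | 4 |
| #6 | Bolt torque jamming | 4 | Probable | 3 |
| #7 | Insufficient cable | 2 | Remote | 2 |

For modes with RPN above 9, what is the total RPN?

313

RPN = Severity × Occurrence × Detection:
  #1: 3 × 1 × 5 = 15
  #2: 4 × 5 × 4 = 80
  #3: 3 × 4 × 5 = 60
  #4: 2 × 1 × 5 = 10
  #5: 5 × 5 × 4 = 100
  #6: 4 × 4 × 3 = 48
  #7: 2 × 2 × 2 = 8
RPN > 9: #1 (15), #2 (80), #3 (60), #4 (10), #5 (100), #6 (48).
Sum: 15 + 80 + 60 + 10 + 100 + 48 = 313.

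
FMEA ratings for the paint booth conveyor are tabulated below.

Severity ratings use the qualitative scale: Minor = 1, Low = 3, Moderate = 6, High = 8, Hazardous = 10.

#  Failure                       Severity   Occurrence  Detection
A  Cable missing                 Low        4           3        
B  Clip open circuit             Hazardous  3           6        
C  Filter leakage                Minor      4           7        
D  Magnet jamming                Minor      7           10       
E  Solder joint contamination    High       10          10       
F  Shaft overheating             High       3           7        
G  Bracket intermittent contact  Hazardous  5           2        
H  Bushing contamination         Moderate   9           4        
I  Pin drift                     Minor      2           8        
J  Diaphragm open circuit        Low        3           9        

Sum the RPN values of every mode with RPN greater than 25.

1679

RPN = Severity × Occurrence × Detection:
  A: 3 × 4 × 3 = 36
  B: 10 × 3 × 6 = 180
  C: 1 × 4 × 7 = 28
  D: 1 × 7 × 10 = 70
  E: 8 × 10 × 10 = 800
  F: 8 × 3 × 7 = 168
  G: 10 × 5 × 2 = 100
  H: 6 × 9 × 4 = 216
  I: 1 × 2 × 8 = 16
  J: 3 × 3 × 9 = 81
RPN > 25: A (36), B (180), C (28), D (70), E (800), F (168), G (100), H (216), J (81).
Sum: 36 + 180 + 28 + 70 + 800 + 168 + 100 + 216 + 81 = 1679.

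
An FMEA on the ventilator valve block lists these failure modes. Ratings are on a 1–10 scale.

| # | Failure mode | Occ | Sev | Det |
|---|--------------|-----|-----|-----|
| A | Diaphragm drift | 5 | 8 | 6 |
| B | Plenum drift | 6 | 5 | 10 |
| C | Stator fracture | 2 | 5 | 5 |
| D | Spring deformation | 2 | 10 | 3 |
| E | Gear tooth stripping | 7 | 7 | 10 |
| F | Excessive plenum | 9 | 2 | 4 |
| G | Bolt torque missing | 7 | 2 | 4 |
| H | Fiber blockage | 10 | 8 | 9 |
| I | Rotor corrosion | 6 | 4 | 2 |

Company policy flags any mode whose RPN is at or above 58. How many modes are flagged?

6

RPN = Severity × Occurrence × Detection:
  A: 8 × 5 × 6 = 240
  B: 5 × 6 × 10 = 300
  C: 5 × 2 × 5 = 50
  D: 10 × 2 × 3 = 60
  E: 7 × 7 × 10 = 490
  F: 2 × 9 × 4 = 72
  G: 2 × 7 × 4 = 56
  H: 8 × 10 × 9 = 720
  I: 4 × 6 × 2 = 48
Modes with RPN ≥ 58: A (240), B (300), D (60), E (490), F (72), H (720) → 6.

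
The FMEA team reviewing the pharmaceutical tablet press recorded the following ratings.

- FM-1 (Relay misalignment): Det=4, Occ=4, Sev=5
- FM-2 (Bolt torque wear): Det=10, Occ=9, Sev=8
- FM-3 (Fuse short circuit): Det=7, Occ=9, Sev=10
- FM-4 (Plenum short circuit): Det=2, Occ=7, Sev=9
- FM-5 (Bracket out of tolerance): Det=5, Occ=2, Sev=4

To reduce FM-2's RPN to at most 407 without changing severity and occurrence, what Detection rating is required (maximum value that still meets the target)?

FM-2: S=8, O=9, D=10 → current RPN = 720.
Fixed product = 72. Need 72 × D ≤ 407, so D ≤ 407/72 = 5.65.
Maximum integer Detection rating = 5 (gives RPN 360; D=6 would give 432 > 407).

5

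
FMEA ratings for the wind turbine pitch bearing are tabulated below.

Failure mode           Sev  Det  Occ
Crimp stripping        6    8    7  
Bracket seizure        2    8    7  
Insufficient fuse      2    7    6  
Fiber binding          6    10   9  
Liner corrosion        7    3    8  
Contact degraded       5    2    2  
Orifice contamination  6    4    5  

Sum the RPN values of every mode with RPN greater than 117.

RPN = Severity × Occurrence × Detection:
  Crimp stripping: 6 × 7 × 8 = 336
  Bracket seizure: 2 × 7 × 8 = 112
  Insufficient fuse: 2 × 6 × 7 = 84
  Fiber binding: 6 × 9 × 10 = 540
  Liner corrosion: 7 × 8 × 3 = 168
  Contact degraded: 5 × 2 × 2 = 20
  Orifice contamination: 6 × 5 × 4 = 120
RPN > 117: Crimp stripping (336), Fiber binding (540), Liner corrosion (168), Orifice contamination (120).
Sum: 336 + 540 + 168 + 120 = 1164.

1164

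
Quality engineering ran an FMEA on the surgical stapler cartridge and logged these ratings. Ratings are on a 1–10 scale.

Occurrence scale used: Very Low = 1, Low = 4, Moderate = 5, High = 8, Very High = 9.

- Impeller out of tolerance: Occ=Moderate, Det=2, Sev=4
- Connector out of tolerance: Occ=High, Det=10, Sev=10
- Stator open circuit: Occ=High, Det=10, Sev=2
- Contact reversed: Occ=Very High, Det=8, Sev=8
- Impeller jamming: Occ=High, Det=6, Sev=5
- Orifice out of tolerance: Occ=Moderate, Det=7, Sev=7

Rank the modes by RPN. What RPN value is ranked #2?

576

RPN = Severity × Occurrence × Detection:
  Impeller out of tolerance: 4 × 5 × 2 = 40
  Connector out of tolerance: 10 × 8 × 10 = 800
  Stator open circuit: 2 × 8 × 10 = 160
  Contact reversed: 8 × 9 × 8 = 576
  Impeller jamming: 5 × 8 × 6 = 240
  Orifice out of tolerance: 7 × 5 × 7 = 245
Sorted descending: 800, 576, 245, 240, 160, 40.
The second-highest RPN is 576 (Contact reversed).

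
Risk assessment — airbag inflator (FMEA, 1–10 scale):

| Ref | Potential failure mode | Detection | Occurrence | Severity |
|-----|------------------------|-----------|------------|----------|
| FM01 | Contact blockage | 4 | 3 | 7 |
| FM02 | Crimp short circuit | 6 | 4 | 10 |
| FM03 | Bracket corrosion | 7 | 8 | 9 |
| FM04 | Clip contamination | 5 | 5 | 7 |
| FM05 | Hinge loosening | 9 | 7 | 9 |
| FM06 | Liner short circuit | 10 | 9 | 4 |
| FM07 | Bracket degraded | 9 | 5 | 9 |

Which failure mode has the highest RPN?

RPN = Severity × Occurrence × Detection:
  FM01: 7 × 3 × 4 = 84
  FM02: 10 × 4 × 6 = 240
  FM03: 9 × 8 × 7 = 504
  FM04: 7 × 5 × 5 = 175
  FM05: 9 × 7 × 9 = 567
  FM06: 4 × 9 × 10 = 360
  FM07: 9 × 5 × 9 = 405
Highest RPN is 567 → FM05.

FM05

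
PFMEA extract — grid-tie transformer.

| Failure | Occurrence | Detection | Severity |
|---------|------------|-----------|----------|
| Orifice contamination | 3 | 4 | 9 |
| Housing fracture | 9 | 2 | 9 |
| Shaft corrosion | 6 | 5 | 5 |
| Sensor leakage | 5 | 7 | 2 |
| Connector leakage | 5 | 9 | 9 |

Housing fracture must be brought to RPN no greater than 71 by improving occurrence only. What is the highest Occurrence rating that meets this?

3

Housing fracture: S=9, O=9, D=2 → current RPN = 162.
Fixed product = 18. Need 18 × O ≤ 71, so O ≤ 71/18 = 3.94.
Maximum integer Occurrence rating = 3 (gives RPN 54; O=4 would give 72 > 71).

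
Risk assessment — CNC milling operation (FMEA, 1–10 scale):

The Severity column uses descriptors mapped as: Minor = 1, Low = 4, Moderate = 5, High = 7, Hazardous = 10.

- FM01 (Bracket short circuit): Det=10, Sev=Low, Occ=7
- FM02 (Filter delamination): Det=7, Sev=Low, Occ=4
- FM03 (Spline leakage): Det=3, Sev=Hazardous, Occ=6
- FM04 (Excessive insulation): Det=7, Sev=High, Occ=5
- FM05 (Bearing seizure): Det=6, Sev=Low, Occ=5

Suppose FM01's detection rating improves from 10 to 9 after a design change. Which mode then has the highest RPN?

FM01

RPN = Severity × Occurrence × Detection:
  FM01: 4 × 7 × 10 = 280
  FM02: 4 × 4 × 7 = 112
  FM03: 10 × 6 × 3 = 180
  FM04: 7 × 5 × 7 = 245
  FM05: 4 × 5 × 6 = 120
After action: FM01 → 4 × 7 × 9 = 252.
Revised RPNs: FM01=252, FM04=245, FM03=180, FM05=120, FM02=112.
Highest is now FM01 (252).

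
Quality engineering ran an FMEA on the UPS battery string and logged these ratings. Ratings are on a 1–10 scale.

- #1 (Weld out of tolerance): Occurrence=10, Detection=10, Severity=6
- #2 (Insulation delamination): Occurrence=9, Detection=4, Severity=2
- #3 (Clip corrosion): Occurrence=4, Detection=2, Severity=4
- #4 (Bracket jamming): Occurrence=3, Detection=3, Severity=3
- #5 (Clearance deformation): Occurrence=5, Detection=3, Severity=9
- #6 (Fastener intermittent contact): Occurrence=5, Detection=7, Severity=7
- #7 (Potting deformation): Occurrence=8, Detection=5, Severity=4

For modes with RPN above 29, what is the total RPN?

1244

RPN = Severity × Occurrence × Detection:
  #1: 6 × 10 × 10 = 600
  #2: 2 × 9 × 4 = 72
  #3: 4 × 4 × 2 = 32
  #4: 3 × 3 × 3 = 27
  #5: 9 × 5 × 3 = 135
  #6: 7 × 5 × 7 = 245
  #7: 4 × 8 × 5 = 160
RPN > 29: #1 (600), #2 (72), #3 (32), #5 (135), #6 (245), #7 (160).
Sum: 600 + 72 + 32 + 135 + 245 + 160 = 1244.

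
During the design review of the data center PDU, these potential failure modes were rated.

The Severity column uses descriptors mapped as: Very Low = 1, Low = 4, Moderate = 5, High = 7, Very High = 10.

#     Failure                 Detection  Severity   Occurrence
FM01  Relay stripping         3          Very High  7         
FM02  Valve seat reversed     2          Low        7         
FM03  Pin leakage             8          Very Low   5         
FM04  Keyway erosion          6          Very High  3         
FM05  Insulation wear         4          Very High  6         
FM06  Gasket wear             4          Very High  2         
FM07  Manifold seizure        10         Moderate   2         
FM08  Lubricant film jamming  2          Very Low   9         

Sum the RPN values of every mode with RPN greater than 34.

RPN = Severity × Occurrence × Detection:
  FM01: 10 × 7 × 3 = 210
  FM02: 4 × 7 × 2 = 56
  FM03: 1 × 5 × 8 = 40
  FM04: 10 × 3 × 6 = 180
  FM05: 10 × 6 × 4 = 240
  FM06: 10 × 2 × 4 = 80
  FM07: 5 × 2 × 10 = 100
  FM08: 1 × 9 × 2 = 18
RPN > 34: FM01 (210), FM02 (56), FM03 (40), FM04 (180), FM05 (240), FM06 (80), FM07 (100).
Sum: 210 + 56 + 40 + 180 + 240 + 80 + 100 = 906.

906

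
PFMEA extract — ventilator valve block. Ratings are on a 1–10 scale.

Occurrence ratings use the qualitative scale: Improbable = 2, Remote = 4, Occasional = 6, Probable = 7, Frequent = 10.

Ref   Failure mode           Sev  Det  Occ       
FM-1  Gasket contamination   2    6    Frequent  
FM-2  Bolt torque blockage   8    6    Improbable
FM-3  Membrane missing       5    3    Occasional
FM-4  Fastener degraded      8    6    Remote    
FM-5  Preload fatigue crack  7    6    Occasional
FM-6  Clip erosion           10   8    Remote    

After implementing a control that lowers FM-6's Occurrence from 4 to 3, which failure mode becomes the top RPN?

FM-5

RPN = Severity × Occurrence × Detection:
  FM-1: 2 × 10 × 6 = 120
  FM-2: 8 × 2 × 6 = 96
  FM-3: 5 × 6 × 3 = 90
  FM-4: 8 × 4 × 6 = 192
  FM-5: 7 × 6 × 6 = 252
  FM-6: 10 × 4 × 8 = 320
After action: FM-6 → 10 × 3 × 8 = 240.
Revised RPNs: FM-5=252, FM-6=240, FM-4=192, FM-1=120, FM-2=96, FM-3=90.
Highest is now FM-5 (252).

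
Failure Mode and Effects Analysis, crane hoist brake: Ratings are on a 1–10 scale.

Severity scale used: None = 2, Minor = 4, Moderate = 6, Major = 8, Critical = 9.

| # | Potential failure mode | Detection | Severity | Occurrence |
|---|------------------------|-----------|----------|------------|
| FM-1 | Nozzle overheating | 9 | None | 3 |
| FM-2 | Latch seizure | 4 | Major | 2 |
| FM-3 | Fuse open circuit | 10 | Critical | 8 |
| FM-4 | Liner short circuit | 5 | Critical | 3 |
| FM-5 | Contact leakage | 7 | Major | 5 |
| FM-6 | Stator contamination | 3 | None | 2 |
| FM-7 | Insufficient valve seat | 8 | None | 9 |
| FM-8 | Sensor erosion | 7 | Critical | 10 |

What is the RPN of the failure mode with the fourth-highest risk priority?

RPN = Severity × Occurrence × Detection:
  FM-1: 2 × 3 × 9 = 54
  FM-2: 8 × 2 × 4 = 64
  FM-3: 9 × 8 × 10 = 720
  FM-4: 9 × 3 × 5 = 135
  FM-5: 8 × 5 × 7 = 280
  FM-6: 2 × 2 × 3 = 12
  FM-7: 2 × 9 × 8 = 144
  FM-8: 9 × 10 × 7 = 630
Sorted descending: 720, 630, 280, 144, 135, 64, 54, 12.
The fourth-highest RPN is 144 (FM-7).

144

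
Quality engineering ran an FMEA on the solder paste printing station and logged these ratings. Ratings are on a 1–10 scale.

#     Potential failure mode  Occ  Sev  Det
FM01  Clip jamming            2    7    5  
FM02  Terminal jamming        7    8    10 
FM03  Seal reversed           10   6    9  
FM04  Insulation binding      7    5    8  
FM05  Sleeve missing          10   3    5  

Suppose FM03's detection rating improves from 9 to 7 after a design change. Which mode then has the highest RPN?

RPN = Severity × Occurrence × Detection:
  FM01: 7 × 2 × 5 = 70
  FM02: 8 × 7 × 10 = 560
  FM03: 6 × 10 × 9 = 540
  FM04: 5 × 7 × 8 = 280
  FM05: 3 × 10 × 5 = 150
After action: FM03 → 6 × 10 × 7 = 420.
Revised RPNs: FM02=560, FM03=420, FM04=280, FM05=150, FM01=70.
Highest is now FM02 (560).

FM02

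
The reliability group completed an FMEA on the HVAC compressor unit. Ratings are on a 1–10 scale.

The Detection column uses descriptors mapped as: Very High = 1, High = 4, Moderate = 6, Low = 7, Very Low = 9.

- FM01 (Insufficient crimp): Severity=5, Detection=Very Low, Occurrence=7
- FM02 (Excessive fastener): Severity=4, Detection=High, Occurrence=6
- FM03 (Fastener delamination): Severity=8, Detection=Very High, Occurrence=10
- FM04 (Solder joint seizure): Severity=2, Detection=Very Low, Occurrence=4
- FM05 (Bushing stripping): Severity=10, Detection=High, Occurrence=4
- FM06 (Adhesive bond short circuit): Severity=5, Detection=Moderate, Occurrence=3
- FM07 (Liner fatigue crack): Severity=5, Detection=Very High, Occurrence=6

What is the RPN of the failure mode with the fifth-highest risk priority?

80

RPN = Severity × Occurrence × Detection:
  FM01: 5 × 7 × 9 = 315
  FM02: 4 × 6 × 4 = 96
  FM03: 8 × 10 × 1 = 80
  FM04: 2 × 4 × 9 = 72
  FM05: 10 × 4 × 4 = 160
  FM06: 5 × 3 × 6 = 90
  FM07: 5 × 6 × 1 = 30
Sorted descending: 315, 160, 96, 90, 80, 72, 30.
The fifth-highest RPN is 80 (FM03).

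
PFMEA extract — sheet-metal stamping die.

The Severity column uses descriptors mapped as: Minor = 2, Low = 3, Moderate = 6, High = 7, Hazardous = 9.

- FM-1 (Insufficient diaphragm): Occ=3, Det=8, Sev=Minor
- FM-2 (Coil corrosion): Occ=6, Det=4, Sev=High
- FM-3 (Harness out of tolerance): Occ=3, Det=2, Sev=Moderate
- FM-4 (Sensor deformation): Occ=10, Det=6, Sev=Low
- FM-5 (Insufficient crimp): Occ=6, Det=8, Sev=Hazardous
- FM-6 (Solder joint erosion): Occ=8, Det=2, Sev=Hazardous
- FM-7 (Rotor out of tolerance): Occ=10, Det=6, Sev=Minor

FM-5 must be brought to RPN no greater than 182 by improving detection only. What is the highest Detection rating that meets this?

FM-5: S=9, O=6, D=8 → current RPN = 432.
Fixed product = 54. Need 54 × D ≤ 182, so D ≤ 182/54 = 3.37.
Maximum integer Detection rating = 3 (gives RPN 162; D=4 would give 216 > 182).

3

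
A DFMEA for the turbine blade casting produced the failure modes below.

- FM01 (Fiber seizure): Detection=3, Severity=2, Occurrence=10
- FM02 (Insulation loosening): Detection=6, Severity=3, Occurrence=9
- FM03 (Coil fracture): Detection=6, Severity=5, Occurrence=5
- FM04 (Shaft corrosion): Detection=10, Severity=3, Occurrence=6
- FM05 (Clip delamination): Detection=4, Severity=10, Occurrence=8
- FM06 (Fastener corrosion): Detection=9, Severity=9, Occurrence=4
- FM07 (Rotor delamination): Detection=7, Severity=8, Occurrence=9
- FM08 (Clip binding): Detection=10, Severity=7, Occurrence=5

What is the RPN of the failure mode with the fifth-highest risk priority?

180

RPN = Severity × Occurrence × Detection:
  FM01: 2 × 10 × 3 = 60
  FM02: 3 × 9 × 6 = 162
  FM03: 5 × 5 × 6 = 150
  FM04: 3 × 6 × 10 = 180
  FM05: 10 × 8 × 4 = 320
  FM06: 9 × 4 × 9 = 324
  FM07: 8 × 9 × 7 = 504
  FM08: 7 × 5 × 10 = 350
Sorted descending: 504, 350, 324, 320, 180, 162, 150, 60.
The fifth-highest RPN is 180 (FM04).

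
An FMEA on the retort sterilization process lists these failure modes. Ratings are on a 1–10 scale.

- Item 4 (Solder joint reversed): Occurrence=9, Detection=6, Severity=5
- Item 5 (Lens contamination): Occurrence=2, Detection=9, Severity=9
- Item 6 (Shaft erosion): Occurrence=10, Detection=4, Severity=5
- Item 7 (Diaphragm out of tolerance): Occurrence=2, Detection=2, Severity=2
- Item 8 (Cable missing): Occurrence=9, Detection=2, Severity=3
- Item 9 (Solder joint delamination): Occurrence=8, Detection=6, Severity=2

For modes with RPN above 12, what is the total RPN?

782

RPN = Severity × Occurrence × Detection:
  Item 4: 5 × 9 × 6 = 270
  Item 5: 9 × 2 × 9 = 162
  Item 6: 5 × 10 × 4 = 200
  Item 7: 2 × 2 × 2 = 8
  Item 8: 3 × 9 × 2 = 54
  Item 9: 2 × 8 × 6 = 96
RPN > 12: Item 4 (270), Item 5 (162), Item 6 (200), Item 8 (54), Item 9 (96).
Sum: 270 + 162 + 200 + 54 + 96 = 782.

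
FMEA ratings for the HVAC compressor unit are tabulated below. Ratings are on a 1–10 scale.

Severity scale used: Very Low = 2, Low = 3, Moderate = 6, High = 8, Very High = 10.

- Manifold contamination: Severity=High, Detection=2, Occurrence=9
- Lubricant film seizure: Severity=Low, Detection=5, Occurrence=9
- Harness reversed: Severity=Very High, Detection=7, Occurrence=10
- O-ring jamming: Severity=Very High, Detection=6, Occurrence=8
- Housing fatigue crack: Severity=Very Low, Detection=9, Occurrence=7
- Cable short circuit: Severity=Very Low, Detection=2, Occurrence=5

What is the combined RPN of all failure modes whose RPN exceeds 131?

1459

RPN = Severity × Occurrence × Detection:
  Manifold contamination: 8 × 9 × 2 = 144
  Lubricant film seizure: 3 × 9 × 5 = 135
  Harness reversed: 10 × 10 × 7 = 700
  O-ring jamming: 10 × 8 × 6 = 480
  Housing fatigue crack: 2 × 7 × 9 = 126
  Cable short circuit: 2 × 5 × 2 = 20
RPN > 131: Manifold contamination (144), Lubricant film seizure (135), Harness reversed (700), O-ring jamming (480).
Sum: 144 + 135 + 700 + 480 = 1459.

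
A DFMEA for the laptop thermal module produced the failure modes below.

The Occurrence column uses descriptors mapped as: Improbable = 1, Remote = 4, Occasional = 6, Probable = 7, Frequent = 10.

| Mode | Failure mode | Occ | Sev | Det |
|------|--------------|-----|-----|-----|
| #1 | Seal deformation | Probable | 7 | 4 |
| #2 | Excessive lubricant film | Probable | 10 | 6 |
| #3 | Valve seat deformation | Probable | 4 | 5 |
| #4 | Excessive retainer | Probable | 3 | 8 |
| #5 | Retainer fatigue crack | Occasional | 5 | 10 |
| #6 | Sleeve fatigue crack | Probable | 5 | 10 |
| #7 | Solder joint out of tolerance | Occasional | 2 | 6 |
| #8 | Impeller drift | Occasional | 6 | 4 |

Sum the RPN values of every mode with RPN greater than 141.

RPN = Severity × Occurrence × Detection:
  #1: 7 × 7 × 4 = 196
  #2: 10 × 7 × 6 = 420
  #3: 4 × 7 × 5 = 140
  #4: 3 × 7 × 8 = 168
  #5: 5 × 6 × 10 = 300
  #6: 5 × 7 × 10 = 350
  #7: 2 × 6 × 6 = 72
  #8: 6 × 6 × 4 = 144
RPN > 141: #1 (196), #2 (420), #4 (168), #5 (300), #6 (350), #8 (144).
Sum: 196 + 420 + 168 + 300 + 350 + 144 = 1578.

1578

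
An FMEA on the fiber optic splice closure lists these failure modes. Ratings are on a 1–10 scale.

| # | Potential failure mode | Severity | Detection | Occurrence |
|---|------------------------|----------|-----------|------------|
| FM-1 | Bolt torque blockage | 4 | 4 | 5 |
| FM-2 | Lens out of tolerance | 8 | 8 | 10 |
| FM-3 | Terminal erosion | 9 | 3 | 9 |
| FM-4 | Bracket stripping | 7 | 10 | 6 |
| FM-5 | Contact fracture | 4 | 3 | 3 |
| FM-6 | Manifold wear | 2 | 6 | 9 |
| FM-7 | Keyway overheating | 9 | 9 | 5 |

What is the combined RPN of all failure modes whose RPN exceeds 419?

RPN = Severity × Occurrence × Detection:
  FM-1: 4 × 5 × 4 = 80
  FM-2: 8 × 10 × 8 = 640
  FM-3: 9 × 9 × 3 = 243
  FM-4: 7 × 6 × 10 = 420
  FM-5: 4 × 3 × 3 = 36
  FM-6: 2 × 9 × 6 = 108
  FM-7: 9 × 5 × 9 = 405
RPN > 419: FM-2 (640), FM-4 (420).
Sum: 640 + 420 = 1060.

1060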